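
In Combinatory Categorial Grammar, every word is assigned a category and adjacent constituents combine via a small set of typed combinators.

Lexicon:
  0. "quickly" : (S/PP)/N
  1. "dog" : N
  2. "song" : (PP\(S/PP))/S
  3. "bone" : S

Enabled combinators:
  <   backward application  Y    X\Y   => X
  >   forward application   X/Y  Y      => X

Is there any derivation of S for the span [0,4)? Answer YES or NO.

NO

(S/PP)/N N (PP\(S/PP))/S S
CKY chart[0,4] = {PP}; S ∉ chart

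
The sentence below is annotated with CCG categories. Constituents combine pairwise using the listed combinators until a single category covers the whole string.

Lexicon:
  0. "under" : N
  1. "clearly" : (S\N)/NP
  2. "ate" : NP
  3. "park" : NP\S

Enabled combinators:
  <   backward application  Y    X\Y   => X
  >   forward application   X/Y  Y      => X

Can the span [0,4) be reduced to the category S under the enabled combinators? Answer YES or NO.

N (S\N)/NP NP NP\S
CKY chart[0,4] = {NP}; S ∉ chart

NO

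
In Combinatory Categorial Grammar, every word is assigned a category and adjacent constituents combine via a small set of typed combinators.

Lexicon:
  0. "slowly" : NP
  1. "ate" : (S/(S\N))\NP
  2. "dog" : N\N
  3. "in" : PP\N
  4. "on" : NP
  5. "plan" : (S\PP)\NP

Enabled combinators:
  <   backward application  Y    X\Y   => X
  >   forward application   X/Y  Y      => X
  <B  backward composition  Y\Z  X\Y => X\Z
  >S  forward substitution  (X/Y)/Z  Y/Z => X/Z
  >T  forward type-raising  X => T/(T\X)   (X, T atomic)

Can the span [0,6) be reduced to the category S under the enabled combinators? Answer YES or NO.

[0,6] S   >
  [0,2] S/(S\N)   <
    [0,1] "slowly" : NP
    [1,2] "ate" : (S/(S\N))\NP
  [2,6] S\N   <B
    [2,4] PP\N   <B
      [2,3] "dog" : N\N
      [3,4] "in" : PP\N
    [4,6] S\PP   <
      [4,5] "on" : NP
      [5,6] "plan" : (S\PP)\NP

YES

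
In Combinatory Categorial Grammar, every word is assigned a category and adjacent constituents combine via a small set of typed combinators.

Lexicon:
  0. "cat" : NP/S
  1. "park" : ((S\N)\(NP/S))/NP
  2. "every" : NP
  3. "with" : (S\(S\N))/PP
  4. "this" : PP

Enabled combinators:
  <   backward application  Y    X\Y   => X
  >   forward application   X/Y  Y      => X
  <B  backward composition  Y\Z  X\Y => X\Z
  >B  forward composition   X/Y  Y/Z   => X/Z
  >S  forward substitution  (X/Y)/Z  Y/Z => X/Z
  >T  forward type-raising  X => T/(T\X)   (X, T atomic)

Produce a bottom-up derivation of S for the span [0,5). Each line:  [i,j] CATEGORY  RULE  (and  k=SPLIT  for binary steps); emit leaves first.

[0,1] NP/S  lex  "cat"
[1,2] ((S\N)\(NP/S))/NP  lex  "park"
[2,3] NP  lex  "every"
[1,3] (S\N)\(NP/S)  >  k=2
[0,3] S\N  <  k=1
[3,4] (S\(S\N))/PP  lex  "with"
[4,5] PP  lex  "this"
[3,5] S\(S\N)  >  k=4
[0,5] S  <  k=3

[0,5] S   <
  [0,3] S\N   <
    [0,1] "cat" : NP/S
    [1,3] (S\N)\(NP/S)   >
      [1,2] "park" : ((S\N)\(NP/S))/NP
      [2,3] "every" : NP
  [3,5] S\(S\N)   >
    [3,4] "with" : (S\(S\N))/PP
    [4,5] "this" : PP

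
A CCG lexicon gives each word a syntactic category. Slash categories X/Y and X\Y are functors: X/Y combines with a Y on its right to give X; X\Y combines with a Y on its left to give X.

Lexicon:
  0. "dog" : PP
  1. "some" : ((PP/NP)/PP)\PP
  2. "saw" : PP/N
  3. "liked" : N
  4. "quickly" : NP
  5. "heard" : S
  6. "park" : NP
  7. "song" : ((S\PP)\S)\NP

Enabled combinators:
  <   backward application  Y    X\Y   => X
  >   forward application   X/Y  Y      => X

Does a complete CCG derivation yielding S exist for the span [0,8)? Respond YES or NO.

YES

[0,8] S   <
  [0,5] PP   >
    [0,4] PP/NP   >
      [0,2] (PP/NP)/PP   <
        [0,1] "dog" : PP
        [1,2] "some" : ((PP/NP)/PP)\PP
      [2,4] PP   >
        [2,3] "saw" : PP/N
        [3,4] "liked" : N
    [4,5] "quickly" : NP
  [5,8] S\PP   <
    [5,6] "heard" : S
    [6,8] (S\PP)\S   <
      [6,7] "park" : NP
      [7,8] "song" : ((S\PP)\S)\NP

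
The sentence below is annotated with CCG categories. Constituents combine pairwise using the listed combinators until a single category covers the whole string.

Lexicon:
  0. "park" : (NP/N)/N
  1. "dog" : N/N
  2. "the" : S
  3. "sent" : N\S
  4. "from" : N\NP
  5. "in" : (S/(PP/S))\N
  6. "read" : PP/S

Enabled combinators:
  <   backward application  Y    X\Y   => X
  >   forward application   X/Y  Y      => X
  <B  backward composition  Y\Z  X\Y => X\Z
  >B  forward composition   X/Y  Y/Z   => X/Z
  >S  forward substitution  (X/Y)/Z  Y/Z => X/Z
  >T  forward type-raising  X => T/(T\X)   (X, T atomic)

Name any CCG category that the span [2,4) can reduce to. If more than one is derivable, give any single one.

N

[0,7] S   >
  [0,6] S/(PP/S)   <
    [0,5] N   <
      [0,4] NP   >
        [0,2] NP/N   >S
          [0,1] "park" : (NP/N)/N
          [1,2] "dog" : N/N
        [2,4] N   <
          [2,3] "the" : S
          [3,4] "sent" : N\S
      [4,5] "from" : N\NP
    [5,6] "in" : (S/(PP/S))\N
  [6,7] "read" : PP/S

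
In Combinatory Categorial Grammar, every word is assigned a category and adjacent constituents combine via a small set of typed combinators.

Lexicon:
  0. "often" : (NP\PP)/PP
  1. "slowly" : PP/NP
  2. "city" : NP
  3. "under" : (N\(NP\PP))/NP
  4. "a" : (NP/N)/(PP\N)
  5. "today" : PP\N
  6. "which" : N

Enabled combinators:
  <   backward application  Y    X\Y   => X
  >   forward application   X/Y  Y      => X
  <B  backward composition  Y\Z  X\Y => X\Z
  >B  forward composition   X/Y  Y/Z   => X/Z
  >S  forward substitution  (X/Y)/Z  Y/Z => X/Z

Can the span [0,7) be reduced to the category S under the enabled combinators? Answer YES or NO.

NO

(NP\PP)/PP PP/NP NP (N\(NP\PP))/NP (NP/N)/(PP\N) PP\N N
CKY chart[0,7] = {N}; S ∉ chart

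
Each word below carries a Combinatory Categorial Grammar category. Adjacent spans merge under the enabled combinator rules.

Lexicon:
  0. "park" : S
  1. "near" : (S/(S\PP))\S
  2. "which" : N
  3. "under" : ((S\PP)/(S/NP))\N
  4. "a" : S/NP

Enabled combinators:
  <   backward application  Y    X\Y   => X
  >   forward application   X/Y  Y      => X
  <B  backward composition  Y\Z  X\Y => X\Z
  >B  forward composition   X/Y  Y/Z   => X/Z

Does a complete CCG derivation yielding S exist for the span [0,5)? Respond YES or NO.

YES

[0,5] S   >
  [0,2] S/(S\PP)   <
    [0,1] "park" : S
    [1,2] "near" : (S/(S\PP))\S
  [2,5] S\PP   >
    [2,4] (S\PP)/(S/NP)   <
      [2,3] "which" : N
      [3,4] "under" : ((S\PP)/(S/NP))\N
    [4,5] "a" : S/NP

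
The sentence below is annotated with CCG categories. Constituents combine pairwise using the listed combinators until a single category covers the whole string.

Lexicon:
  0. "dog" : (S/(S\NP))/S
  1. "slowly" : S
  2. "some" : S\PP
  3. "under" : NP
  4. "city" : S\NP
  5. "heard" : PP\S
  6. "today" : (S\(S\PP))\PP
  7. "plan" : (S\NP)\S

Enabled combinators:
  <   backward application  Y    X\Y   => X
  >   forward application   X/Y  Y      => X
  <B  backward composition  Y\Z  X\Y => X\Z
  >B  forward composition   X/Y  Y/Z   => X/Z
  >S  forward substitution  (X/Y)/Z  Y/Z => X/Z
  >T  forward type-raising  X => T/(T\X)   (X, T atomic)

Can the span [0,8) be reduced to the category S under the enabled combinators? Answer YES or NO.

[0,8] S   >
  [0,2] S/(S\NP)   >
    [0,1] "dog" : (S/(S\NP))/S
    [1,2] "slowly" : S
  [2,8] S\NP   <
    [2,7] S   <
      [2,3] "some" : S\PP
      [3,7] S\(S\PP)   <
        [3,6] PP   <
          [3,5] S   >
            [3,4] S/(S\NP)   >T
              [3,4] "under" : NP
            [4,5] "city" : S\NP
          [5,6] "heard" : PP\S
        [6,7] "today" : (S\(S\PP))\PP
    [7,8] "plan" : (S\NP)\S

YES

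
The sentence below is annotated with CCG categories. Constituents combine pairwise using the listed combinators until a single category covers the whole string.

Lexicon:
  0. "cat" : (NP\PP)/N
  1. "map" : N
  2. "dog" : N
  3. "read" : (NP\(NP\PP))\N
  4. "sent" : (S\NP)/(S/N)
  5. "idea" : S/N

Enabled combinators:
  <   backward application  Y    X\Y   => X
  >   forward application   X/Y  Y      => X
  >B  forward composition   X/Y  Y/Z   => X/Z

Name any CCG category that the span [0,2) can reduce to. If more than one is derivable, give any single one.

[0,6] S   <
  [0,4] NP   <
    [0,2] NP\PP   >
      [0,1] "cat" : (NP\PP)/N
      [1,2] "map" : N
    [2,4] NP\(NP\PP)   <
      [2,3] "dog" : N
      [3,4] "read" : (NP\(NP\PP))\N
  [4,6] S\NP   >
    [4,5] "sent" : (S\NP)/(S/N)
    [5,6] "idea" : S/N

NP\PP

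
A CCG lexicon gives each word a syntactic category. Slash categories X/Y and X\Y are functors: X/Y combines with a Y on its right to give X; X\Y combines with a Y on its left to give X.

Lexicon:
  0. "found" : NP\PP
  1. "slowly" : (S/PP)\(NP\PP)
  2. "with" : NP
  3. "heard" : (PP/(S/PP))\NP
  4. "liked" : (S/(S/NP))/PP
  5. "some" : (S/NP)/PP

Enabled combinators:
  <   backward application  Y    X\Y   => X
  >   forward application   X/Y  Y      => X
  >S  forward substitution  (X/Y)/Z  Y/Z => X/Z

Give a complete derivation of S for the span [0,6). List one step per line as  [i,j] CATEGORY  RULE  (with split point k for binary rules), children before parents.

[0,1] NP\PP  lex  "found"
[1,2] (S/PP)\(NP\PP)  lex  "slowly"
[0,2] S/PP  <  k=1
[2,3] NP  lex  "with"
[3,4] (PP/(S/PP))\NP  lex  "heard"
[2,4] PP/(S/PP)  <  k=3
[4,5] (S/(S/NP))/PP  lex  "liked"
[5,6] (S/NP)/PP  lex  "some"
[4,6] S/PP  >S  k=5
[2,6] PP  >  k=4
[0,6] S  >  k=2

[0,6] S   >
  [0,2] S/PP   <
    [0,1] "found" : NP\PP
    [1,2] "slowly" : (S/PP)\(NP\PP)
  [2,6] PP   >
    [2,4] PP/(S/PP)   <
      [2,3] "with" : NP
      [3,4] "heard" : (PP/(S/PP))\NP
    [4,6] S/PP   >S
      [4,5] "liked" : (S/(S/NP))/PP
      [5,6] "some" : (S/NP)/PP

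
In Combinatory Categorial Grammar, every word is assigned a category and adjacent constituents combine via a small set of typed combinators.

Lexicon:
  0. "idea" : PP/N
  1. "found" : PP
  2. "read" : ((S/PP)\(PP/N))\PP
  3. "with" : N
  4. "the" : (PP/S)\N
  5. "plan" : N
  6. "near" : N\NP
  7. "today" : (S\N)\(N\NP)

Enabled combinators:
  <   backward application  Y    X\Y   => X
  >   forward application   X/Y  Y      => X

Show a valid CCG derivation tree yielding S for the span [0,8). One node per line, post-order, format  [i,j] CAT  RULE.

[0,8] S   >
  [0,3] S/PP   <
    [0,1] "idea" : PP/N
    [1,3] (S/PP)\(PP/N)   <
      [1,2] "found" : PP
      [2,3] "read" : ((S/PP)\(PP/N))\PP
  [3,8] PP   >
    [3,5] PP/S   <
      [3,4] "with" : N
      [4,5] "the" : (PP/S)\N
    [5,8] S   <
      [5,6] "plan" : N
      [6,8] S\N   <
        [6,7] "near" : N\NP
        [7,8] "today" : (S\N)\(N\NP)

[0,1] PP/N  lex  "idea"
[1,2] PP  lex  "found"
[2,3] ((S/PP)\(PP/N))\PP  lex  "read"
[1,3] (S/PP)\(PP/N)  <  k=2
[0,3] S/PP  <  k=1
[3,4] N  lex  "with"
[4,5] (PP/S)\N  lex  "the"
[3,5] PP/S  <  k=4
[5,6] N  lex  "plan"
[6,7] N\NP  lex  "near"
[7,8] (S\N)\(N\NP)  lex  "today"
[6,8] S\N  <  k=7
[5,8] S  <  k=6
[3,8] PP  >  k=5
[0,8] S  >  k=3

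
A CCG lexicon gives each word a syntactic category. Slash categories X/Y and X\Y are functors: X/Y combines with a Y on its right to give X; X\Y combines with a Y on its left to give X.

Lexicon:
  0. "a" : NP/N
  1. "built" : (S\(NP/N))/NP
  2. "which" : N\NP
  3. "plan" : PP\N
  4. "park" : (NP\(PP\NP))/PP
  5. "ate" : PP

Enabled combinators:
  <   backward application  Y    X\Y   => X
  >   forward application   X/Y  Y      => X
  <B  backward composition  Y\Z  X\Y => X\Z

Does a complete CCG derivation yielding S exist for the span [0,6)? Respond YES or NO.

[0,6] S   <
  [0,1] "a" : NP/N
  [1,6] S\(NP/N)   >
    [1,2] "built" : (S\(NP/N))/NP
    [2,6] NP   <
      [2,4] PP\NP   <B
        [2,3] "which" : N\NP
        [3,4] "plan" : PP\N
      [4,6] NP\(PP\NP)   >
        [4,5] "park" : (NP\(PP\NP))/PP
        [5,6] "ate" : PP

YES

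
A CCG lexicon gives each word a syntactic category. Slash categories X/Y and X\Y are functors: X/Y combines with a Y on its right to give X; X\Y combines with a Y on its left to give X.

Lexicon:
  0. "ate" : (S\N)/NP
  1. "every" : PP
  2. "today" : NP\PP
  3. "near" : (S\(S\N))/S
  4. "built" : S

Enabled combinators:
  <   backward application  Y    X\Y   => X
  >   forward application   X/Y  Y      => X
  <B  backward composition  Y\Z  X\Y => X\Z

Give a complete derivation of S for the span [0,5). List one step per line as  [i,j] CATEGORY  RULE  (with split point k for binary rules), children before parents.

[0,5] S   <
  [0,3] S\N   >
    [0,1] "ate" : (S\N)/NP
    [1,3] NP   <
      [1,2] "every" : PP
      [2,3] "today" : NP\PP
  [3,5] S\(S\N)   >
    [3,4] "near" : (S\(S\N))/S
    [4,5] "built" : S

[0,1] (S\N)/NP  lex  "ate"
[1,2] PP  lex  "every"
[2,3] NP\PP  lex  "today"
[1,3] NP  <  k=2
[0,3] S\N  >  k=1
[3,4] (S\(S\N))/S  lex  "near"
[4,5] S  lex  "built"
[3,5] S\(S\N)  >  k=4
[0,5] S  <  k=3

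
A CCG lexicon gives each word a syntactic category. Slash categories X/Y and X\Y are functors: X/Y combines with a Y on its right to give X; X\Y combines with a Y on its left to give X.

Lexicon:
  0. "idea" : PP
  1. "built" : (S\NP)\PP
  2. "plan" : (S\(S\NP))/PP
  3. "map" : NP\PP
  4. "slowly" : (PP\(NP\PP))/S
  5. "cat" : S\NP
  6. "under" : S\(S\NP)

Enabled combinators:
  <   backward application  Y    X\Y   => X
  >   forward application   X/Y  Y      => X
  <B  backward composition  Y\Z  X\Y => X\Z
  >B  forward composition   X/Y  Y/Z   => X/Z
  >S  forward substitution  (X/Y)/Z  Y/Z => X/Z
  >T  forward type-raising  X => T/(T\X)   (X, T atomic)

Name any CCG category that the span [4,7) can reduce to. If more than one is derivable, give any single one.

PP\(NP\PP)

[0,7] S   <
  [0,2] S\NP   <
    [0,1] "idea" : PP
    [1,2] "built" : (S\NP)\PP
  [2,7] S\(S\NP)   >
    [2,3] "plan" : (S\(S\NP))/PP
    [3,7] PP   <
      [3,4] "map" : NP\PP
      [4,7] PP\(NP\PP)   >
        [4,5] "slowly" : (PP\(NP\PP))/S
        [5,7] S   <
          [5,6] "cat" : S\NP
          [6,7] "under" : S\(S\NP)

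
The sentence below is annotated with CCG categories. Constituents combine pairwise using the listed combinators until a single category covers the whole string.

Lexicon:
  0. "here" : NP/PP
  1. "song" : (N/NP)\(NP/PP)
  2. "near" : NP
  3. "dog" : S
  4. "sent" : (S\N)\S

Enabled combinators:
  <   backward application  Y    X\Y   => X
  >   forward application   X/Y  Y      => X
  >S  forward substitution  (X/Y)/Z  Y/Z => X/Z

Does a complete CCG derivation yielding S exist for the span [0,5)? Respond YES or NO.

YES

[0,5] S   <
  [0,3] N   >
    [0,2] N/NP   <
      [0,1] "here" : NP/PP
      [1,2] "song" : (N/NP)\(NP/PP)
    [2,3] "near" : NP
  [3,5] S\N   <
    [3,4] "dog" : S
    [4,5] "sent" : (S\N)\S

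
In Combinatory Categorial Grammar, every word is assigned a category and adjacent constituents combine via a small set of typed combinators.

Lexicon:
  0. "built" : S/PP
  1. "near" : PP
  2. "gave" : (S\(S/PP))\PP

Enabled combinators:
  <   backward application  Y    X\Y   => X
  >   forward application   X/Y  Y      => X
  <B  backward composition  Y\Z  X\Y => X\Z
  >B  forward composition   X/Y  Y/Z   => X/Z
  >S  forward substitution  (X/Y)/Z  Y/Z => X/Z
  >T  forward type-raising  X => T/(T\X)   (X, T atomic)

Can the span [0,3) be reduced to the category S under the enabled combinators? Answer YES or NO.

YES

[0,3] S   <
  [0,1] "built" : S/PP
  [1,3] S\(S/PP)   <
    [1,2] "near" : PP
    [2,3] "gave" : (S\(S/PP))\PP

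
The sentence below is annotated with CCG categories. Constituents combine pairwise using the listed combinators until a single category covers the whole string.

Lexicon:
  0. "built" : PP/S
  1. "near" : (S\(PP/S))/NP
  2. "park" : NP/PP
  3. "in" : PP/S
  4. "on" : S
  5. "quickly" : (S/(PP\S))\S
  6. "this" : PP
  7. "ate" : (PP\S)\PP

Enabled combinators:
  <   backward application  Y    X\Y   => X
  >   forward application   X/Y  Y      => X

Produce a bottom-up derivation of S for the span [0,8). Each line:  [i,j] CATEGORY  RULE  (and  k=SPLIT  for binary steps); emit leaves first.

[0,8] S   >
  [0,6] S/(PP\S)   <
    [0,5] S   <
      [0,1] "built" : PP/S
      [1,5] S\(PP/S)   >
        [1,2] "near" : (S\(PP/S))/NP
        [2,5] NP   >
          [2,3] "park" : NP/PP
          [3,5] PP   >
            [3,4] "in" : PP/S
            [4,5] "on" : S
    [5,6] "quickly" : (S/(PP\S))\S
  [6,8] PP\S   <
    [6,7] "this" : PP
    [7,8] "ate" : (PP\S)\PP

[0,1] PP/S  lex  "built"
[1,2] (S\(PP/S))/NP  lex  "near"
[2,3] NP/PP  lex  "park"
[3,4] PP/S  lex  "in"
[4,5] S  lex  "on"
[3,5] PP  >  k=4
[2,5] NP  >  k=3
[1,5] S\(PP/S)  >  k=2
[0,5] S  <  k=1
[5,6] (S/(PP\S))\S  lex  "quickly"
[0,6] S/(PP\S)  <  k=5
[6,7] PP  lex  "this"
[7,8] (PP\S)\PP  lex  "ate"
[6,8] PP\S  <  k=7
[0,8] S  >  k=6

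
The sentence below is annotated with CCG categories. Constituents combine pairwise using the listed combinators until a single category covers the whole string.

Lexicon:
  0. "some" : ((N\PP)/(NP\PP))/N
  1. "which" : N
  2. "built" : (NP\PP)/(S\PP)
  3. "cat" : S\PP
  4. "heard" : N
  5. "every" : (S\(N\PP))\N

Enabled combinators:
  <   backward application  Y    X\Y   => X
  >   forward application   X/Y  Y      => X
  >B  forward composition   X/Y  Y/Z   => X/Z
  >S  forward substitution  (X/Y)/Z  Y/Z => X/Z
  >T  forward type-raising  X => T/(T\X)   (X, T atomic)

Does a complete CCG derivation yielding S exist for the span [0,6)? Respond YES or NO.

[0,6] S   <
  [0,4] N\PP   >
    [0,2] (N\PP)/(NP\PP)   >
      [0,1] "some" : ((N\PP)/(NP\PP))/N
      [1,2] "which" : N
    [2,4] NP\PP   >
      [2,3] "built" : (NP\PP)/(S\PP)
      [3,4] "cat" : S\PP
  [4,6] S\(N\PP)   <
    [4,5] "heard" : N
    [5,6] "every" : (S\(N\PP))\N

YES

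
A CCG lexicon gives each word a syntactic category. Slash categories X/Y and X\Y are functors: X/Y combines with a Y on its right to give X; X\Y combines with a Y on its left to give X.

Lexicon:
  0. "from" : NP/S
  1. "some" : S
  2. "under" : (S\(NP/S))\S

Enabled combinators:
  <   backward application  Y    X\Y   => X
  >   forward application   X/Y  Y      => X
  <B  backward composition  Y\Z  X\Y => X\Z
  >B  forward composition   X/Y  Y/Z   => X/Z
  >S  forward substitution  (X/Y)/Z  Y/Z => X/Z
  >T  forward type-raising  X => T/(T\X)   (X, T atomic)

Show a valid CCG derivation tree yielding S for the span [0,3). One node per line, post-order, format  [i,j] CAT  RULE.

[0,1] NP/S  lex  "from"
[1,2] S  lex  "some"
[2,3] (S\(NP/S))\S  lex  "under"
[1,3] S\(NP/S)  <  k=2
[0,3] S  <  k=1

[0,3] S   <
  [0,1] "from" : NP/S
  [1,3] S\(NP/S)   <
    [1,2] "some" : S
    [2,3] "under" : (S\(NP/S))\S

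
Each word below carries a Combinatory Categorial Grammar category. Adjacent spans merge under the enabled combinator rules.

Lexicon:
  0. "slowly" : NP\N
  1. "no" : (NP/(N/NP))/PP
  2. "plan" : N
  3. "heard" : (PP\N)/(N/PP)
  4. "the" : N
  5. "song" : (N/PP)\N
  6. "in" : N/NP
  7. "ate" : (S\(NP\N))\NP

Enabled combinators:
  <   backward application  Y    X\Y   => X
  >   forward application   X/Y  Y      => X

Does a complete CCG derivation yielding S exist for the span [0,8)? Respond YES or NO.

YES

[0,8] S   <
  [0,1] "slowly" : NP\N
  [1,8] S\(NP\N)   <
    [1,7] NP   >
      [1,6] NP/(N/NP)   >
        [1,2] "no" : (NP/(N/NP))/PP
        [2,6] PP   <
          [2,3] "plan" : N
          [3,6] PP\N   >
            [3,4] "heard" : (PP\N)/(N/PP)
            [4,6] N/PP   <
              [4,5] "the" : N
              [5,6] "song" : (N/PP)\N
      [6,7] "in" : N/NP
    [7,8] "ate" : (S\(NP\N))\NP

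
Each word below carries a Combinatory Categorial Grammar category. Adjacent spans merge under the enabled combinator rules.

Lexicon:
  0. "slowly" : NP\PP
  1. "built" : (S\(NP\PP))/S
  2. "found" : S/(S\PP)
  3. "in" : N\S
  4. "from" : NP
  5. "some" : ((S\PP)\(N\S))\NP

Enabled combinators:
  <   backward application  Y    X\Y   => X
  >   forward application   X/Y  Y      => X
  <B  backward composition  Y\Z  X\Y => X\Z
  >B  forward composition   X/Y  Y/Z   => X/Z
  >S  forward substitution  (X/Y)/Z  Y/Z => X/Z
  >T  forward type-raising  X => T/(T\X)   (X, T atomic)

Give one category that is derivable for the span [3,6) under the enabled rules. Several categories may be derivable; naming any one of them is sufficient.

[0,6] S   <
  [0,1] "slowly" : NP\PP
  [1,6] S\(NP\PP)   >
    [1,2] "built" : (S\(NP\PP))/S
    [2,6] S   >
      [2,3] "found" : S/(S\PP)
      [3,6] S\PP   <
        [3,4] "in" : N\S
        [4,6] (S\PP)\(N\S)   <
          [4,5] "from" : NP
          [5,6] "some" : ((S\PP)\(N\S))\NP

S\PP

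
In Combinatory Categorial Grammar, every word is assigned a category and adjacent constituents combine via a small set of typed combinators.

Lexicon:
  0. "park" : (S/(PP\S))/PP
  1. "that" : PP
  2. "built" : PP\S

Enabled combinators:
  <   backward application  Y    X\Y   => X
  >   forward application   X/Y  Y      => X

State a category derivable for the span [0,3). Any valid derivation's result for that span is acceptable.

S

[0,3] S   >
  [0,2] S/(PP\S)   >
    [0,1] "park" : (S/(PP\S))/PP
    [1,2] "that" : PP
  [2,3] "built" : PP\S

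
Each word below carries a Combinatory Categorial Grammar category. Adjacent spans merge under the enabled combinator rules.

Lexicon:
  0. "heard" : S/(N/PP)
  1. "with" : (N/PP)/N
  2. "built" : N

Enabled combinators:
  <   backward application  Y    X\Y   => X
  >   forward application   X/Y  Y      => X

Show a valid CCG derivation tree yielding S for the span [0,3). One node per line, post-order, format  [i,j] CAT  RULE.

[0,3] S   >
  [0,1] "heard" : S/(N/PP)
  [1,3] N/PP   >
    [1,2] "with" : (N/PP)/N
    [2,3] "built" : N

[0,1] S/(N/PP)  lex  "heard"
[1,2] (N/PP)/N  lex  "with"
[2,3] N  lex  "built"
[1,3] N/PP  >  k=2
[0,3] S  >  k=1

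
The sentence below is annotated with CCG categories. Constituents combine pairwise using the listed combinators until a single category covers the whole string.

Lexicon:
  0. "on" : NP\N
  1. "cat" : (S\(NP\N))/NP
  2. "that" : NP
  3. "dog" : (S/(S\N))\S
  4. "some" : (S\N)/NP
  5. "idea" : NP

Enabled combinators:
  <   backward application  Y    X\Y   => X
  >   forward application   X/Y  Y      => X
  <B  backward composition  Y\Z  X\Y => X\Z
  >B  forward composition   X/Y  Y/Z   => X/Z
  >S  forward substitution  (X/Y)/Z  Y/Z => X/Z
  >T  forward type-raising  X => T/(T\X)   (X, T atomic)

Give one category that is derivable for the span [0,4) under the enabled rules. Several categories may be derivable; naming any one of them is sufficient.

S/(S\N)

[0,6] S   >
  [0,4] S/(S\N)   <
    [0,3] S   <
      [0,1] "on" : NP\N
      [1,3] S\(NP\N)   >
        [1,2] "cat" : (S\(NP\N))/NP
        [2,3] "that" : NP
    [3,4] "dog" : (S/(S\N))\S
  [4,6] S\N   >
    [4,5] "some" : (S\N)/NP
    [5,6] "idea" : NP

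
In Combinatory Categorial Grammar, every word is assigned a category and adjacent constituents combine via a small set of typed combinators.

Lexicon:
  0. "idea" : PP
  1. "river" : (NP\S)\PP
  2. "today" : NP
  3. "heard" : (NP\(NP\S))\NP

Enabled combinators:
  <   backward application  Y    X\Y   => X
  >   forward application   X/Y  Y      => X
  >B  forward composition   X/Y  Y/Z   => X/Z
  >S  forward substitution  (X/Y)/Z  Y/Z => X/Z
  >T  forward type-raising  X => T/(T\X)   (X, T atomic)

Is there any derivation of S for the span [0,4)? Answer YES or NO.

PP (NP\S)\PP NP (NP\(NP\S))\NP
CKY chart[0,4] = {N/(N\NP), NP, NP/(NP\NP), PP/(PP\NP), S/(S\NP)}; S ∉ chart

NO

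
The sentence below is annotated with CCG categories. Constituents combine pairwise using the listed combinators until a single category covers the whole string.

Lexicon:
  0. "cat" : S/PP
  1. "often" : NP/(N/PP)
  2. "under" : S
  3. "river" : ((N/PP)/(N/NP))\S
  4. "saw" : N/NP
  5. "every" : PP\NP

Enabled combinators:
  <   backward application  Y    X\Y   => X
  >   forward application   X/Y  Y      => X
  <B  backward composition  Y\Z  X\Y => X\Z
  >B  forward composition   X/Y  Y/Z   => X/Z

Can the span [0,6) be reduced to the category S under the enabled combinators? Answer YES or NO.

[0,6] S   >
  [0,1] "cat" : S/PP
  [1,6] PP   <
    [1,5] NP   >
      [1,2] "often" : NP/(N/PP)
      [2,5] N/PP   >
        [2,4] (N/PP)/(N/NP)   <
          [2,3] "under" : S
          [3,4] "river" : ((N/PP)/(N/NP))\S
        [4,5] "saw" : N/NP
    [5,6] "every" : PP\NP

YES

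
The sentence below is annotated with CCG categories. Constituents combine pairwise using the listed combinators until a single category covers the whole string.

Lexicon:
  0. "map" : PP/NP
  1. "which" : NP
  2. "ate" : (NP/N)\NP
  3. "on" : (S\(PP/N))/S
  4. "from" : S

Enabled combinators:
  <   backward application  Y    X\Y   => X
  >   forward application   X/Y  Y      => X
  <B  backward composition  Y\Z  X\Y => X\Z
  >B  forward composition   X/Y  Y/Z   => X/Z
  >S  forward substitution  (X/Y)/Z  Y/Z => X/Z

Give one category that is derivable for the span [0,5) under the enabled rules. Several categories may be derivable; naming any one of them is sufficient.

[0,5] S   <
  [0,3] PP/N   >B
    [0,1] "map" : PP/NP
    [1,3] NP/N   <
      [1,2] "which" : NP
      [2,3] "ate" : (NP/N)\NP
  [3,5] S\(PP/N)   >
    [3,4] "on" : (S\(PP/N))/S
    [4,5] "from" : S

S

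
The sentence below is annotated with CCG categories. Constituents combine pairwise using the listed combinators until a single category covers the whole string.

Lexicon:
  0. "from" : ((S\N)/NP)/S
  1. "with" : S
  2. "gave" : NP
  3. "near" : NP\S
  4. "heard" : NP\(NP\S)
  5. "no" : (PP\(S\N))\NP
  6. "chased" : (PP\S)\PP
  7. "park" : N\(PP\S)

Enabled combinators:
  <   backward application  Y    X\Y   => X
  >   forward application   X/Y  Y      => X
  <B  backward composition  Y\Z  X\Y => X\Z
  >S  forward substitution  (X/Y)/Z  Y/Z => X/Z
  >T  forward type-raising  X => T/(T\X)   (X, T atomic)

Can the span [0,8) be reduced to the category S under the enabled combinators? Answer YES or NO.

NO

((S\N)/NP)/S S NP NP\S NP\(NP\S) (PP\(S\N))\NP (PP\S)\PP N\(PP\S)
CKY chart[0,8] = {N, N/(N\N), NP/(NP\N), PP/(PP\N), S/(S\N)}; S ∉ chart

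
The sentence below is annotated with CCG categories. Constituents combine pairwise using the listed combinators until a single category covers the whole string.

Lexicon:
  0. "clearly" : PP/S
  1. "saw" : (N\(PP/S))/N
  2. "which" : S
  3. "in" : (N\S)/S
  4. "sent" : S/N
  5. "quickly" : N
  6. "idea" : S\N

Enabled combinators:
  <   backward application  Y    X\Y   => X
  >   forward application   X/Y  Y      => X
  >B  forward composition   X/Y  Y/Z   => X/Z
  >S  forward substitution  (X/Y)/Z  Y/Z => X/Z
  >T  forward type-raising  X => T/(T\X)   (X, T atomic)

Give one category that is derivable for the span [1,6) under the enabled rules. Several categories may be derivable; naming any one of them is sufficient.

N\(PP/S)

[0,7] S   <
  [0,6] N   <
    [0,1] "clearly" : PP/S
    [1,6] N\(PP/S)   >
      [1,2] "saw" : (N\(PP/S))/N
      [2,6] N   <
        [2,3] "which" : S
        [3,6] N\S   >
          [3,4] "in" : (N\S)/S
          [4,6] S   >
            [4,5] "sent" : S/N
            [5,6] "quickly" : N
  [6,7] "idea" : S\N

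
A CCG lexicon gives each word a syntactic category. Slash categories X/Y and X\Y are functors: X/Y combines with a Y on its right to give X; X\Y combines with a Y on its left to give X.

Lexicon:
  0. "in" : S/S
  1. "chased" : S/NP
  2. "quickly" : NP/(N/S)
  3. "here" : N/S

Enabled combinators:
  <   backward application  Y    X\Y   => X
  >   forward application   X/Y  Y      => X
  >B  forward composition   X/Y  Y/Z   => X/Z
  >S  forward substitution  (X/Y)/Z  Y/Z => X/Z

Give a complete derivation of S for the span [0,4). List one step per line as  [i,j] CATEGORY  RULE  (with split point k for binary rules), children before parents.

[0,4] S   >
  [0,2] S/NP   >B
    [0,1] "in" : S/S
    [1,2] "chased" : S/NP
  [2,4] NP   >
    [2,3] "quickly" : NP/(N/S)
    [3,4] "here" : N/S

[0,1] S/S  lex  "in"
[1,2] S/NP  lex  "chased"
[0,2] S/NP  >B  k=1
[2,3] NP/(N/S)  lex  "quickly"
[3,4] N/S  lex  "here"
[2,4] NP  >  k=3
[0,4] S  >  k=2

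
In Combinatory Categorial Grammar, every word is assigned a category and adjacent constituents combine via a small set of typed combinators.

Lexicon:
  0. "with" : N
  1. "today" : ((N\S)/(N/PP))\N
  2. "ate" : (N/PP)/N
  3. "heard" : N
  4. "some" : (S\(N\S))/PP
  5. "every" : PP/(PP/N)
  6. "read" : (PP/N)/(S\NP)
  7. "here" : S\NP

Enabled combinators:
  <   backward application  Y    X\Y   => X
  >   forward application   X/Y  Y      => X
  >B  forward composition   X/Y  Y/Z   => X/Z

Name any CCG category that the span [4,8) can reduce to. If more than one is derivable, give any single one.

S\(N\S)

[0,8] S   <
  [0,4] N\S   >
    [0,2] (N\S)/(N/PP)   <
      [0,1] "with" : N
      [1,2] "today" : ((N\S)/(N/PP))\N
    [2,4] N/PP   >
      [2,3] "ate" : (N/PP)/N
      [3,4] "heard" : N
  [4,8] S\(N\S)   >
    [4,5] "some" : (S\(N\S))/PP
    [5,8] PP   >
      [5,6] "every" : PP/(PP/N)
      [6,8] PP/N   >
        [6,7] "read" : (PP/N)/(S\NP)
        [7,8] "here" : S\NP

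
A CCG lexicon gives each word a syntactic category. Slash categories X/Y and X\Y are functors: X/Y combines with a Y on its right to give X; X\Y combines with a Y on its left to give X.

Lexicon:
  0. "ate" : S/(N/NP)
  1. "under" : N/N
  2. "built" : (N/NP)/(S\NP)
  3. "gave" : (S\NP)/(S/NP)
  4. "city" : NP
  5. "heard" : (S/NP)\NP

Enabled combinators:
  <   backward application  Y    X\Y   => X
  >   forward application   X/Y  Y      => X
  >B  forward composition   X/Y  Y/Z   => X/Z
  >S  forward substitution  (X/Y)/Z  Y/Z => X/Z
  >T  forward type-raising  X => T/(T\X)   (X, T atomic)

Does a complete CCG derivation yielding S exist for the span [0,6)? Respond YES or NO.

YES

[0,6] S   >
  [0,1] "ate" : S/(N/NP)
  [1,6] N/NP   >B
    [1,2] "under" : N/N
    [2,6] N/NP   >
      [2,3] "built" : (N/NP)/(S\NP)
      [3,6] S\NP   >
        [3,4] "gave" : (S\NP)/(S/NP)
        [4,6] S/NP   <
          [4,5] "city" : NP
          [5,6] "heard" : (S/NP)\NP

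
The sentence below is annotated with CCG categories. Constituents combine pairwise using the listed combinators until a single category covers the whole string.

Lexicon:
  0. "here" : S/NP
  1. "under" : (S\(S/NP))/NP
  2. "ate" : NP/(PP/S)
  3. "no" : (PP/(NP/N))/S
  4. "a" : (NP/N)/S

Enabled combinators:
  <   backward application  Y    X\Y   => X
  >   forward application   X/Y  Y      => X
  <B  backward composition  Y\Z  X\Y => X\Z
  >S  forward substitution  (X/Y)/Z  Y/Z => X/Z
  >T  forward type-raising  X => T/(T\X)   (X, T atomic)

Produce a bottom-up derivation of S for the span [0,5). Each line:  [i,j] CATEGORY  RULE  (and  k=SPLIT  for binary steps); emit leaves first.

[0,1] S/NP  lex  "here"
[1,2] (S\(S/NP))/NP  lex  "under"
[2,3] NP/(PP/S)  lex  "ate"
[3,4] (PP/(NP/N))/S  lex  "no"
[4,5] (NP/N)/S  lex  "a"
[3,5] PP/S  >S  k=4
[2,5] NP  >  k=3
[1,5] S\(S/NP)  >  k=2
[0,5] S  <  k=1

[0,5] S   <
  [0,1] "here" : S/NP
  [1,5] S\(S/NP)   >
    [1,2] "under" : (S\(S/NP))/NP
    [2,5] NP   >
      [2,3] "ate" : NP/(PP/S)
      [3,5] PP/S   >S
        [3,4] "no" : (PP/(NP/N))/S
        [4,5] "a" : (NP/N)/S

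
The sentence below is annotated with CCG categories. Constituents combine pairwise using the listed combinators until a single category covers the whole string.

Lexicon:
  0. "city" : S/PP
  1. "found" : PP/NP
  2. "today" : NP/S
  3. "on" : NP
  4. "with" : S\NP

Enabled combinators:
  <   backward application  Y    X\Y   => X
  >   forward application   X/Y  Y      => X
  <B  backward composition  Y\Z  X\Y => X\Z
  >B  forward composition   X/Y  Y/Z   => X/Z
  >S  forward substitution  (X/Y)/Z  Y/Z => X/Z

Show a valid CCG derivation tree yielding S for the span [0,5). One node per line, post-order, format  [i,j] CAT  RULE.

[0,5] S   >
  [0,1] "city" : S/PP
  [1,5] PP   >
    [1,2] "found" : PP/NP
    [2,5] NP   >
      [2,3] "today" : NP/S
      [3,5] S   <
        [3,4] "on" : NP
        [4,5] "with" : S\NP

[0,1] S/PP  lex  "city"
[1,2] PP/NP  lex  "found"
[2,3] NP/S  lex  "today"
[3,4] NP  lex  "on"
[4,5] S\NP  lex  "with"
[3,5] S  <  k=4
[2,5] NP  >  k=3
[1,5] PP  >  k=2
[0,5] S  >  k=1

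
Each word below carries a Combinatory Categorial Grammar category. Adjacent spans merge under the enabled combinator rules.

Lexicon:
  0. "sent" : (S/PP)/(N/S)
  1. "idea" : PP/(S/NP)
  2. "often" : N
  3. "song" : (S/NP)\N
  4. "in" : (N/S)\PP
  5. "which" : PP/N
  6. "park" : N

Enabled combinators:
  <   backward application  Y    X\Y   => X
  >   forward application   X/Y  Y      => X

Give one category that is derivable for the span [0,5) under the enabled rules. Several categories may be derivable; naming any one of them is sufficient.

[0,7] S   >
  [0,5] S/PP   >
    [0,1] "sent" : (S/PP)/(N/S)
    [1,5] N/S   <
      [1,4] PP   >
        [1,2] "idea" : PP/(S/NP)
        [2,4] S/NP   <
          [2,3] "often" : N
          [3,4] "song" : (S/NP)\N
      [4,5] "in" : (N/S)\PP
  [5,7] PP   >
    [5,6] "which" : PP/N
    [6,7] "park" : N

S/PP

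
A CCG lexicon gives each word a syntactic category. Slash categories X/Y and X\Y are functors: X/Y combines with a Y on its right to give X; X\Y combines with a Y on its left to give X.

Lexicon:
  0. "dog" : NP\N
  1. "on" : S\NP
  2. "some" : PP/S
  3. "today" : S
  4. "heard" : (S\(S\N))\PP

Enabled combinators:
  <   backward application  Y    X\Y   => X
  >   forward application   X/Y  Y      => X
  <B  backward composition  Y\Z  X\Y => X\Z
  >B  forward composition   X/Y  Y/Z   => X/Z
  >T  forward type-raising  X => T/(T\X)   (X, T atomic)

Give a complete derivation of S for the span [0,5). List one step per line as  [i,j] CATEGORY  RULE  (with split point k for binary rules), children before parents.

[0,5] S   <
  [0,2] S\N   <B
    [0,1] "dog" : NP\N
    [1,2] "on" : S\NP
  [2,5] S\(S\N)   <
    [2,4] PP   >
      [2,3] "some" : PP/S
      [3,4] "today" : S
    [4,5] "heard" : (S\(S\N))\PP

[0,1] NP\N  lex  "dog"
[1,2] S\NP  lex  "on"
[0,2] S\N  <B  k=1
[2,3] PP/S  lex  "some"
[3,4] S  lex  "today"
[2,4] PP  >  k=3
[4,5] (S\(S\N))\PP  lex  "heard"
[2,5] S\(S\N)  <  k=4
[0,5] S  <  k=2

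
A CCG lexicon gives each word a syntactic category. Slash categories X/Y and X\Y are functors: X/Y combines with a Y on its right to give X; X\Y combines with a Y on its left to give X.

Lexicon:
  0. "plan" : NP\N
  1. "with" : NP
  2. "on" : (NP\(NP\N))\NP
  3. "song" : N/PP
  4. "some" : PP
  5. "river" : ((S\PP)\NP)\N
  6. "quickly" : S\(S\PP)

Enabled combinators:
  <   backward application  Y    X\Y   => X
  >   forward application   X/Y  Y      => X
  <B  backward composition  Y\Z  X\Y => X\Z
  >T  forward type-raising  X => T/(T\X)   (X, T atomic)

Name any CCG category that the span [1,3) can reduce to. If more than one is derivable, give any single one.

[0,7] S   <
  [0,6] S\PP   <
    [0,3] NP   <
      [0,1] "plan" : NP\N
      [1,3] NP\(NP\N)   <
        [1,2] "with" : NP
        [2,3] "on" : (NP\(NP\N))\NP
    [3,6] (S\PP)\NP   <
      [3,5] N   >
        [3,4] "song" : N/PP
        [4,5] "some" : PP
      [5,6] "river" : ((S\PP)\NP)\N
  [6,7] "quickly" : S\(S\PP)

NP\(NP\N)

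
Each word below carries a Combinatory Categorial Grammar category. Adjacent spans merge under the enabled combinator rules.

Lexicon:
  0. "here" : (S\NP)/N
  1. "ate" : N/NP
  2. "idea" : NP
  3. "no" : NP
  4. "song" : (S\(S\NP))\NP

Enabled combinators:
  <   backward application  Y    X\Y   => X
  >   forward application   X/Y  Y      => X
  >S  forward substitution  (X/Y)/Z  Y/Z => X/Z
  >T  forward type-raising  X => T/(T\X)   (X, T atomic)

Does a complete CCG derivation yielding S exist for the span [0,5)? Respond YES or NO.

[0,5] S   <
  [0,3] S\NP   >
    [0,1] "here" : (S\NP)/N
    [1,3] N   >
      [1,2] "ate" : N/NP
      [2,3] "idea" : NP
  [3,5] S\(S\NP)   <
    [3,4] "no" : NP
    [4,5] "song" : (S\(S\NP))\NP

YES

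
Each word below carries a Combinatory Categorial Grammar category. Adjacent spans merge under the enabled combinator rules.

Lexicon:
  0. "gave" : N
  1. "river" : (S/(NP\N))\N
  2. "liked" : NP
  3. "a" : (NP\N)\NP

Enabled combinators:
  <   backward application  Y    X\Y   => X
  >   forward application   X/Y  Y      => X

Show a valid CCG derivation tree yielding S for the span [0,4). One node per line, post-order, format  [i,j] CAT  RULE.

[0,4] S   >
  [0,2] S/(NP\N)   <
    [0,1] "gave" : N
    [1,2] "river" : (S/(NP\N))\N
  [2,4] NP\N   <
    [2,3] "liked" : NP
    [3,4] "a" : (NP\N)\NP

[0,1] N  lex  "gave"
[1,2] (S/(NP\N))\N  lex  "river"
[0,2] S/(NP\N)  <  k=1
[2,3] NP  lex  "liked"
[3,4] (NP\N)\NP  lex  "a"
[2,4] NP\N  <  k=3
[0,4] S  >  k=2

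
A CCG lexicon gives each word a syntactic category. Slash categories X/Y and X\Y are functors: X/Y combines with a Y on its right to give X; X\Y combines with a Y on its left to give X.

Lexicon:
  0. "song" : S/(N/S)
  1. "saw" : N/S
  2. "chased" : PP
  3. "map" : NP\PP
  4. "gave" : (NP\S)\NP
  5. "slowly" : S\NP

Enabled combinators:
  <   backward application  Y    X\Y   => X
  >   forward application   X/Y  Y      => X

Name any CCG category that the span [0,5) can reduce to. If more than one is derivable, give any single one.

NP

[0,6] S   <
  [0,5] NP   <
    [0,2] S   >
      [0,1] "song" : S/(N/S)
      [1,2] "saw" : N/S
    [2,5] NP\S   <
      [2,4] NP   <
        [2,3] "chased" : PP
        [3,4] "map" : NP\PP
      [4,5] "gave" : (NP\S)\NP
  [5,6] "slowly" : S\NP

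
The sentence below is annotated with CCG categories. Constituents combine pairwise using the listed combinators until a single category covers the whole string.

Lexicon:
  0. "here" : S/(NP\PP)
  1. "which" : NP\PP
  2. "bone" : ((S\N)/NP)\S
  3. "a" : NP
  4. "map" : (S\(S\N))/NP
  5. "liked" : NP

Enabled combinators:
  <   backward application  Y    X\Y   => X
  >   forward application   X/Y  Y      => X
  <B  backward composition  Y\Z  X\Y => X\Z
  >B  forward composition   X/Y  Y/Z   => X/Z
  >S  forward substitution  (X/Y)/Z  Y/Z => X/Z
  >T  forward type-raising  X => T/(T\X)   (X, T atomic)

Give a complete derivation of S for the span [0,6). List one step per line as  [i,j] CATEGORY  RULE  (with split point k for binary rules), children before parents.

[0,6] S   <
  [0,4] S\N   >
    [0,3] (S\N)/NP   <
      [0,2] S   >
        [0,1] "here" : S/(NP\PP)
        [1,2] "which" : NP\PP
      [2,3] "bone" : ((S\N)/NP)\S
    [3,4] "a" : NP
  [4,6] S\(S\N)   >
    [4,5] "map" : (S\(S\N))/NP
    [5,6] "liked" : NP

[0,1] S/(NP\PP)  lex  "here"
[1,2] NP\PP  lex  "which"
[0,2] S  >  k=1
[2,3] ((S\N)/NP)\S  lex  "bone"
[0,3] (S\N)/NP  <  k=2
[3,4] NP  lex  "a"
[0,4] S\N  >  k=3
[4,5] (S\(S\N))/NP  lex  "map"
[5,6] NP  lex  "liked"
[4,6] S\(S\N)  >  k=5
[0,6] S  <  k=4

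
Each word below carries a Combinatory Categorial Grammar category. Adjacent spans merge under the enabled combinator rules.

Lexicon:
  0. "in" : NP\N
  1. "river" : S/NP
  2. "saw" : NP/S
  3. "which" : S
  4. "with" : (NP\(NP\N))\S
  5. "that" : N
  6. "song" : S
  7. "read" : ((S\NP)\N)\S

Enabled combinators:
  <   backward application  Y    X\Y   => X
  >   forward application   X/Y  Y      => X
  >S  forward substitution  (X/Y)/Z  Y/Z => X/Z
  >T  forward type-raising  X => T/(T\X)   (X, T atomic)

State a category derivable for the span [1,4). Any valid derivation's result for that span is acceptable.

S

[0,8] S   <
  [0,5] NP   <
    [0,1] "in" : NP\N
    [1,5] NP\(NP\N)   <
      [1,4] S   >
        [1,2] "river" : S/NP
        [2,4] NP   >
          [2,3] "saw" : NP/S
          [3,4] "which" : S
      [4,5] "with" : (NP\(NP\N))\S
  [5,8] S\NP   <
    [5,6] "that" : N
    [6,8] (S\NP)\N   <
      [6,7] "song" : S
      [7,8] "read" : ((S\NP)\N)\S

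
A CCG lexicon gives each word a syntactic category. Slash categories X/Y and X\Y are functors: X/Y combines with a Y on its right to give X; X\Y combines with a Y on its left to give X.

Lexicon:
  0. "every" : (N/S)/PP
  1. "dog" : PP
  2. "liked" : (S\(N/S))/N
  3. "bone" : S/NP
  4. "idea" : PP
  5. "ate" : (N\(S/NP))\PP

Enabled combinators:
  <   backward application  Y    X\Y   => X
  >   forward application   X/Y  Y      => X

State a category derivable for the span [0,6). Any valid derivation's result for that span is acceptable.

[0,6] S   <
  [0,2] N/S   >
    [0,1] "every" : (N/S)/PP
    [1,2] "dog" : PP
  [2,6] S\(N/S)   >
    [2,3] "liked" : (S\(N/S))/N
    [3,6] N   <
      [3,4] "bone" : S/NP
      [4,6] N\(S/NP)   <
        [4,5] "idea" : PP
        [5,6] "ate" : (N\(S/NP))\PP

S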